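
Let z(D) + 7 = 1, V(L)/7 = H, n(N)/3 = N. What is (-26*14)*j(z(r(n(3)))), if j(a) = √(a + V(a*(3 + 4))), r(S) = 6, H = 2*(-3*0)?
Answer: -364*I*√6 ≈ -891.61*I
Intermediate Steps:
n(N) = 3*N
H = 0 (H = 2*0 = 0)
V(L) = 0 (V(L) = 7*0 = 0)
z(D) = -6 (z(D) = -7 + 1 = -6)
j(a) = √a (j(a) = √(a + 0) = √a)
(-26*14)*j(z(r(n(3)))) = (-26*14)*√(-6) = -364*I*√6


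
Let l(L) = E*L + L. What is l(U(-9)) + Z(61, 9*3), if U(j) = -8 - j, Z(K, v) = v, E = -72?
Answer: -44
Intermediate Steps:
l(L) = -71*L (l(L) = -72*L + L = -71*L)
l(U(-9)) + Z(61, 9*3) = -71*(-8 - 1*(-9)) + 9*3 = -71*(-8 + 9) + 27 = -71*1 + 27 = -71 + 27 = -44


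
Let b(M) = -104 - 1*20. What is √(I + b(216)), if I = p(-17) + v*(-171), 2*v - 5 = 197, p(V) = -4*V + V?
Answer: 8*I*√271 ≈ 131.7*I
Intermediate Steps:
p(V) = -3*V
v = 101 (v = 5/2 + (½)*197 = 5/2 + 197/2 = 101)
I = -17220 (I = -3*(-17) + 101*(-171) = 51 - 17271 = -17220)
b(M) = -124 (b(M) = -104 - 20 = -124)
√(I + b(216)) = √(-17220 - 124) = √(-17344) = 8*I*√271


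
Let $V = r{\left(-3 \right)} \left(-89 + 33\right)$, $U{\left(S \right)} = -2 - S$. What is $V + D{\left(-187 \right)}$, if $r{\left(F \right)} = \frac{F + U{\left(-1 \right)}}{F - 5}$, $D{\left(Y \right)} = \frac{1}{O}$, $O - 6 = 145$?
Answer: $- \frac{4227}{151} \approx -27.993$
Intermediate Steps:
$O = 151$ ($O = 6 + 145 = 151$)
$D{\left(Y \right)} = \frac{1}{151}$
$r{\left(F \right)} = \frac{-1 + F}{-5 + F}$ ($r{\left(F \right)} = \frac{F - 1}{F - 5} = \frac{F + \left(-2 + 1\right)}{-5 + F} = \frac{F - 1}{-5 + F} = \frac{-1 + F}{-5 + F}$)
$V = -28$ ($V = \frac{-1 - 3}{-5 - 3} \left(-89 + 33\right) = \frac{1}{-8} \left(-4\right) \left(-56\right) = \left(- \frac{1}{8}\right) \left(-4\right) \left(-56\right) = \frac{1}{2} \left(-56\right) = -28$)
$V + D{\left(-187 \right)} = -28 + \frac{1}{151} = - \frac{4227}{151}$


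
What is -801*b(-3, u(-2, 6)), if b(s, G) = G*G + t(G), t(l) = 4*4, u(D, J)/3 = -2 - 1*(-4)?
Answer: -41652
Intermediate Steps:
u(D, J) = 6 (u(D, J) = 3*(-2 - 1*(-4)) = 3*(-2 + 4) = 3*2 = 6)
t(l) = 16
b(s, G) = 16 + G² (b(s, G) = G*G + 16 = G² + 16 = 16 + G²)
-801*b(-3, u(-2, 6)) = -801*(16 + 6²) = -801*(16 + 36) = -801*52 = -41652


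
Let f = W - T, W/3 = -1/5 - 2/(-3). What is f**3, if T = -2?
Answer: 4913/125 ≈ 39.304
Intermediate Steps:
W = 7/5 (W = 3*(-1/5 - 2/(-3)) = 3*(-1*1/5 - 2*(-1/3)) = 3*(-1/5 + 2/3) = 3*(7/15) = 7/5 ≈ 1.4000)
f = 17/5 (f = 7/5 - 1*(-2) = 7/5 + 2 = 17/5 ≈ 3.4000)
f**3 = (17/5)**3 = 4913/125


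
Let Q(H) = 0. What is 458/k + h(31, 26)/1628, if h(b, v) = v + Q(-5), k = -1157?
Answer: -357771/941798 ≈ -0.37988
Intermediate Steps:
h(b, v) = v (h(b, v) = v + 0 = v)
458/k + h(31, 26)/1628 = 458/(-1157) + 26/1628 = 458*(-1/1157) + 26*(1/1628) = -458/1157 + 13/814 = -357771/941798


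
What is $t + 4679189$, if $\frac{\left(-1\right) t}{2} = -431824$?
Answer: $5542837$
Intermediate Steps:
$t = 863648$ ($t = \left(-2\right) \left(-431824\right) = 863648$)
$t + 4679189 = 863648 + 4679189 = 5542837$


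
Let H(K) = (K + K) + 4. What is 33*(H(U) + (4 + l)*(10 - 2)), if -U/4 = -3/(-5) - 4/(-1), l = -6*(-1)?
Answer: 7788/5 ≈ 1557.6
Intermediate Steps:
l = 6
U = -92/5 (U = -4*(-3/(-5) - 4/(-1)) = -4*(-3*(-⅕) - 4*(-1)) = -4*(⅗ + 4) = -4*23/5 = -92/5 ≈ -18.400)
H(K) = 4 + 2*K (H(K) = 2*K + 4 = 4 + 2*K)
33*(H(U) + (4 + l)*(10 - 2)) = 33*((4 + 2*(-92/5)) + (4 + 6)*(10 - 2)) = 33*((4 - 184/5) + 10*8) = 33*(-164/5 + 80) = 33*(236/5) = 7788/5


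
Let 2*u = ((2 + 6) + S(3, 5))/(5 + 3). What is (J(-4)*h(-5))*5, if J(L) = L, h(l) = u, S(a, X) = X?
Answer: -65/4 ≈ -16.250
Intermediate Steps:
u = 13/16 (u = (((2 + 6) + 5)/(5 + 3))/2 = ((8 + 5)/8)/2 = (13*(⅛))/2 = (½)*(13/8) = 13/16 ≈ 0.81250)
h(l) = 13/16
(J(-4)*h(-5))*5 = -4*13/16*5 = -13/4*5 = -65/4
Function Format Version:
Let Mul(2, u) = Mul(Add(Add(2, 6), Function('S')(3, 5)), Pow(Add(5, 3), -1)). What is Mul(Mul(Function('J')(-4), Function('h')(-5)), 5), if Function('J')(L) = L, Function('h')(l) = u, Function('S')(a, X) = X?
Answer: Rational(-65, 4) ≈ -16.250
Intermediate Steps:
u = Rational(13, 16) (u = Mul(Rational(1, 2), Mul(Add(Add(2, 6), 5), Pow(Add(5, 3), -1))) = Mul(Rational(1, 2), Mul(Add(8, 5), Pow(8, -1))) = Mul(Rational(1, 2), Mul(13, Rational(1, 8))) = Mul(Rational(1, 2), Rational(13, 8)) = Rational(13, 16) ≈ 0.81250)
Function('h')(l) = Rational(13, 16)
Mul(Mul(Function('J')(-4), Function('h')(-5)), 5) = Mul(Mul(-4, Rational(13, 16)), 5) = Mul(Rational(-13, 4), 5) = Rational(-65, 4)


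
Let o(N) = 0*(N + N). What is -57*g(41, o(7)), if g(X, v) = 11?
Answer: -627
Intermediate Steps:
o(N) = 0 (o(N) = 0*(2*N) = 0)
-57*g(41, o(7)) = -57*11 = -627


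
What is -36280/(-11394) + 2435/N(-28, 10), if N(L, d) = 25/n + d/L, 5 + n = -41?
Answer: -446158619/165213 ≈ -2700.5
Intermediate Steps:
n = -46 (n = -5 - 41 = -46)
N(L, d) = -25/46 + d/L (N(L, d) = 25/(-46) + d/L = 25*(-1/46) + d/L = -25/46 + d/L)
-36280/(-11394) + 2435/N(-28, 10) = -36280/(-11394) + 2435/(-25/46 + 10/(-28)) = -36280*(-1/11394) + 2435/(-25/46 + 10*(-1/28)) = 18140/5697 + 2435/(-25/46 - 5/14) = 18140/5697 + 2435/(-145/161) = 18140/5697 + 2435*(-161/145) = 18140/5697 - 78407/29 = -446158619/165213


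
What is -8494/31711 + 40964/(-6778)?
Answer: -678290868/107468579 ≈ -6.3115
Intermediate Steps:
-8494/31711 + 40964/(-6778) = -8494*1/31711 + 40964*(-1/6778) = -8494/31711 - 20482/3389 = -678290868/107468579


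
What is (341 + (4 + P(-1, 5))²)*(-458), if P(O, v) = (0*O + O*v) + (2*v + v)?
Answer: -245946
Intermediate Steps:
P(O, v) = 3*v + O*v (P(O, v) = (0 + O*v) + 3*v = O*v + 3*v = 3*v + O*v)
(341 + (4 + P(-1, 5))²)*(-458) = (341 + (4 + 5*(3 - 1))²)*(-458) = (341 + (4 + 5*2)²)*(-458) = (341 + (4 + 10)²)*(-458) = (341 + 14²)*(-458) = (341 + 196)*(-458) = 537*(-458) = -245946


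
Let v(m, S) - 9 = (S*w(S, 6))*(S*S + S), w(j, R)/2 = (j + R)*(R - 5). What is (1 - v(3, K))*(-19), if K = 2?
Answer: 3800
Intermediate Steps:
w(j, R) = 2*(-5 + R)*(R + j) (w(j, R) = 2*((j + R)*(R - 5)) = 2*((R + j)*(-5 + R)) = 2*((-5 + R)*(R + j)) = 2*(-5 + R)*(R + j))
v(m, S) = 9 + S*(12 + 2*S)*(S + S²) (v(m, S) = 9 + (S*(-10*6 - 10*S + 2*6² + 2*6*S))*(S*S + S) = 9 + (S*(-60 - 10*S + 2*36 + 12*S))*(S² + S) = 9 + (S*(-60 - 10*S + 72 + 12*S))*(S + S²) = 9 + (S*(12 + 2*S))*(S + S²) = 9 + S*(12 + 2*S)*(S + S²))
(1 - v(3, K))*(-19) = (1 - (9 + 2*2⁴ + 12*2² + 14*2³))*(-19) = (1 - (9 + 2*16 + 12*4 + 14*8))*(-19) = (1 - (9 + 32 + 48 + 112))*(-19) = (1 - 1*201)*(-19) = (1 - 201)*(-19) = -200*(-19) = 3800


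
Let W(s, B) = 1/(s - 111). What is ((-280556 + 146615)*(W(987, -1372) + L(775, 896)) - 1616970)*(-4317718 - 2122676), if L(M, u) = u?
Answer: 114366750692745003/146 ≈ 7.8333e+14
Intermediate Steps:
W(s, B) = 1/(-111 + s)
((-280556 + 146615)*(W(987, -1372) + L(775, 896)) - 1616970)*(-4317718 - 2122676) = ((-280556 + 146615)*(1/(-111 + 987) + 896) - 1616970)*(-4317718 - 2122676) = (-133941*(1/876 + 896) - 1616970)*(-6440394) = (-133941*784897/876 - 1616970)*(-6440394) = (-35043296359/292 - 1616970)*(-6440394) = -35515451599/292*(-6440394) = 114366750692745003/146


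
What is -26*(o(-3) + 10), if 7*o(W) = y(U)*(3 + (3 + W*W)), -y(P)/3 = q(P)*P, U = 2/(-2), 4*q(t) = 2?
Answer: -2405/7 ≈ -343.57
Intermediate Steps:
q(t) = 1/2 (q(t) = (1/4)*2 = 1/2)
U = -1 (U = 2*(-1/2) = -1)
y(P) = -3*P/2
o(W) = 9/7 + 3*W**2/14 (o(W) = ((-3/2*(-1))*(3 + (3 + W*W)))/7 = (3*(3 + (3 + W**2))/2)/7 = (3*(6 + W**2)/2)/7 = (9 + 3*W**2/2)/7 = 9/7 + 3*W**2/14)
-26*(o(-3) + 10) = -26*((9/7 + (3/14)*(-3)**2) + 10) = -26*((9/7 + (3/14)*9) + 10) = -26*((9/7 + 27/14) + 10) = -26*(45/14 + 10) = -26*185/14 = -2405/7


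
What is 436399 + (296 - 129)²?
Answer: 464288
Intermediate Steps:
436399 + (296 - 129)² = 436399 + 167² = 436399 + 27889 = 464288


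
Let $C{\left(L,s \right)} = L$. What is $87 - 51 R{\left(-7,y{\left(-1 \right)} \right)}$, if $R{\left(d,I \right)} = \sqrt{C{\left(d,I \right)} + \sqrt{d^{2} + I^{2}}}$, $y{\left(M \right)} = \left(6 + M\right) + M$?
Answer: $87 - 51 \sqrt{-7 + \sqrt{65}} \approx 34.436$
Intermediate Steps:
$y{\left(M \right)} = 6 + 2 M$
$R{\left(d,I \right)} = \sqrt{d + \sqrt{I^{2} + d^{2}}}$ ($R{\left(d,I \right)} = \sqrt{d + \sqrt{d^{2} + I^{2}}} = \sqrt{d + \sqrt{I^{2} + d^{2}}}$)
$87 - 51 R{\left(-7,y{\left(-1 \right)} \right)} = 87 - 51 \sqrt{-7 + \sqrt{\left(6 + 2 \left(-1\right)\right)^{2} + \left(-7\right)^{2}}} = 87 - 51 \sqrt{-7 + \sqrt{\left(6 - 2\right)^{2} + 49}} = 87 - 51 \sqrt{-7 + \sqrt{4^{2} + 49}} = 87 - 51 \sqrt{-7 + \sqrt{16 + 49}} = 87 - 51 \sqrt{-7 + \sqrt{65}}$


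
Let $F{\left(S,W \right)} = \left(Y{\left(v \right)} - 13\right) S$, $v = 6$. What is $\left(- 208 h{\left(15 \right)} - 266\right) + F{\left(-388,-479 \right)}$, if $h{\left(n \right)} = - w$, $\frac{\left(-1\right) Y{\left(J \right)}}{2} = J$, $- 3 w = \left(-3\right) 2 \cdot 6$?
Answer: $11930$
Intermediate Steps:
$w = 12$ ($w = - \frac{\left(-3\right) 2 \cdot 6}{3} = - \frac{\left(-6\right) 6}{3} = \left(- \frac{1}{3}\right) \left(-36\right) = 12$)
$Y{\left(J \right)} = - 2 J$
$h{\left(n \right)} = -12$ ($h{\left(n \right)} = \left(-1\right) 12 = -12$)
$F{\left(S,W \right)} = - 25 S$ ($F{\left(S,W \right)} = \left(\left(-2\right) 6 - 13\right) S = \left(-12 - 13\right) S = - 25 S$)
$\left(- 208 h{\left(15 \right)} - 266\right) + F{\left(-388,-479 \right)} = \left(\left(-208\right) \left(-12\right) - 266\right) - -9700 = \left(2496 - 266\right) + 9700 = 2230 + 9700 = 11930$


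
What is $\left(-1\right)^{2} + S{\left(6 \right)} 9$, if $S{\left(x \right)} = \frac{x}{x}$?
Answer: $10$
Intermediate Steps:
$S{\left(x \right)} = 1$
$\left(-1\right)^{2} + S{\left(6 \right)} 9 = \left(-1\right)^{2} + 1 \cdot 9 = 1 + 9 = 10$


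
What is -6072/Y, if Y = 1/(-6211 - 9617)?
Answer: 96107616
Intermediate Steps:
Y = -1/15828 (Y = 1/(-15828) = -1/15828 ≈ -6.3179e-5)
-6072/Y = -6072/(-1/15828) = -6072*(-15828) = 96107616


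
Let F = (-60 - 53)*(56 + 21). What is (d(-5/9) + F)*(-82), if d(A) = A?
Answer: 6421748/9 ≈ 7.1353e+5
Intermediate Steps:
F = -8701 (F = -113*77 = -8701)
(d(-5/9) + F)*(-82) = (-5/9 - 8701)*(-82) = -78314/9*(-82) = 6421748/9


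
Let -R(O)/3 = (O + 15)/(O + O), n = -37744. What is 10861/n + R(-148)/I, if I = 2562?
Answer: -12279049/42594104 ≈ -0.28828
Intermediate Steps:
R(O) = -3*(15 + O)/(2*O) (R(O) = -3*(O + 15)/(O + O) = -3*(15 + O)/(2*O))
10861/n + R(-148)/I = 10861/(-37744) + ((3/2)*(-15 - 1*(-148))/(-148))/2562 = 10861*(-1/37744) + ((3/2)*(-1/148)*(-15 + 148))*(1/2562) = -10861/37744 + ((3/2)*(-1/148)*133)*(1/2562) = -10861/37744 - 399/296*1/2562 = -10861/37744 - 19/36112 = -12279049/42594104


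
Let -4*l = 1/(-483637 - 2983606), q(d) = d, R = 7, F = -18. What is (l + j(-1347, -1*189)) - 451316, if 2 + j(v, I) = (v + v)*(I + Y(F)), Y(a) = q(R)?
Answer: 540751218281/13868972 ≈ 38990.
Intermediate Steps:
l = 1/13868972 (l = -1/(4*(-483637 - 2983606)) = -¼/(-3467243) = -¼*(-1/3467243) = 1/13868972 ≈ 7.2103e-8)
Y(a) = 7
j(v, I) = -2 + 2*v*(7 + I) (j(v, I) = -2 + (v + v)*(I + 7) = -2 + (2*v)*(7 + I) = -2 + 2*v*(7 + I))
(l + j(-1347, -1*189)) - 451316 = (1/13868972 + (-2 + 14*(-1347) + 2*(-1*189)*(-1347))) - 451316 = (1/13868972 + (-2 - 18858 + 2*(-189)*(-1347))) - 451316 = (1/13868972 + (-2 - 18858 + 509166)) - 451316 = (1/13868972 + 490306) - 451316 = 6800040185433/13868972 - 451316 = 540751218281/13868972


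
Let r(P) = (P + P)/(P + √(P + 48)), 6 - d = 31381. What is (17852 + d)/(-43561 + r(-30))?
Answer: 28863342447/92971763329 + 135230*√2/92971763329 ≈ 0.31045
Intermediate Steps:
d = -31375 (d = 6 - 1*31381 = 6 - 31381 = -31375)
r(P) = 2*P/(P + √(48 + P)) (r(P) = (2*P)/(P + √(48 + P)) = 2*P/(P + √(48 + P)))
(17852 + d)/(-43561 + r(-30)) = (17852 - 31375)/(-43561 + 2*(-30)/(-30 + √(48 - 30))) = -13523/(-43561 + 2*(-30)/(-30 + √18)) = -13523/(-43561 + 2*(-30)/(-30 + 3*√2)) = -13523/(-43561 - 60/(-30 + 3*√2))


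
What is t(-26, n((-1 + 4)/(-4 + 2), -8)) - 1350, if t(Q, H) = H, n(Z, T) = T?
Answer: -1358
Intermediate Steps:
t(-26, n((-1 + 4)/(-4 + 2), -8)) - 1350 = -8 - 1350 = -1358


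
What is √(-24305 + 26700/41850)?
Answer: I*√210208427/93 ≈ 155.9*I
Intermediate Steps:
√(-24305 + 26700/41850) = √(-24305 + 26700*(1/41850)) = √(-24305 + 178/279) = √(-6780917/279) = I*√210208427/93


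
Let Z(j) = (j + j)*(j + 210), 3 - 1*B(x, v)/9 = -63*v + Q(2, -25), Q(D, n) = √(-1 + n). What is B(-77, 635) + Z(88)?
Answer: 412520 - 9*I*√26 ≈ 4.1252e+5 - 45.891*I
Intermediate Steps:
B(x, v) = 27 + 567*v - 9*I*√26 (B(x, v) = 27 - 9*(-63*v + √(-1 - 25)) = 27 - 9*(-63*v + √(-26)) = 27 - 9*(-63*v + I*√26) = 27 + (567*v - 9*I*√26) = 27 + 567*v - 9*I*√26)
Z(j) = 2*j*(210 + j) (Z(j) = (2*j)*(210 + j) = 2*j*(210 + j))
B(-77, 635) + Z(88) = (27 + 567*635 - 9*I*√26) + 2*88*(210 + 88) = (27 + 360045 - 9*I*√26) + 2*88*298 = (360072 - 9*I*√26) + 52448 = 412520 - 9*I*√26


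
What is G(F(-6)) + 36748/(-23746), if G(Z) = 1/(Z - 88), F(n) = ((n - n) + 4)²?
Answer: -1334801/854856 ≈ -1.5614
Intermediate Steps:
F(n) = 16 (F(n) = (0 + 4)² = 4² = 16)
G(Z) = 1/(-88 + Z)
G(F(-6)) + 36748/(-23746) = 1/(-88 + 16) + 36748/(-23746) = 1/(-72) + 36748*(-1/23746) = -1/72 - 18374/11873 = -1334801/854856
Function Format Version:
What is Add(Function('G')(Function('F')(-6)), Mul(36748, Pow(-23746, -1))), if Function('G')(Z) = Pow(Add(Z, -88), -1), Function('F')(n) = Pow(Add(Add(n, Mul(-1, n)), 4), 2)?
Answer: Rational(-1334801, 854856) ≈ -1.5614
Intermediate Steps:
Function('F')(n) = 16 (Function('F')(n) = Pow(Add(0, 4), 2) = Pow(4, 2) = 16)
Function('G')(Z) = Pow(Add(-88, Z), -1)
Add(Function('G')(Function('F')(-6)), Mul(36748, Pow(-23746, -1))) = Add(Pow(Add(-88, 16), -1), Mul(36748, Pow(-23746, -1))) = Add(Pow(-72, -1), Mul(36748, Rational(-1, 23746))) = Add(Rational(-1, 72), Rational(-18374, 11873)) = Rational(-1334801, 854856)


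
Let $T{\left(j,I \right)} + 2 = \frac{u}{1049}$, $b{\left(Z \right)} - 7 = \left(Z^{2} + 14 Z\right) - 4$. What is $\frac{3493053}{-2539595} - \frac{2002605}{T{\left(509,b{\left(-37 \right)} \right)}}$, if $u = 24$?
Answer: $\frac{5335002876986853}{5267120030} \approx 1.0129 \cdot 10^{6}$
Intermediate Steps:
$b{\left(Z \right)} = 3 + Z^{2} + 14 Z$ ($b{\left(Z \right)} = 7 - \left(4 - Z^{2} - 14 Z\right) = 7 + \left(-4 + Z^{2} + 14 Z\right) = 3 + Z^{2} + 14 Z$)
$T{\left(j,I \right)} = - \frac{2074}{1049}$ ($T{\left(j,I \right)} = -2 + \frac{24}{1049} = - \frac{2074}{1049}$)
$\frac{3493053}{-2539595} - \frac{2002605}{T{\left(509,b{\left(-37 \right)} \right)}} = \frac{3493053}{-2539595} - \frac{2002605}{- \frac{2074}{1049}} = 3493053 \left(- \frac{1}{2539595}\right) - - \frac{2100732645}{2074} = - \frac{3493053}{2539595} + \frac{2100732645}{2074} = \frac{5335002876986853}{5267120030}$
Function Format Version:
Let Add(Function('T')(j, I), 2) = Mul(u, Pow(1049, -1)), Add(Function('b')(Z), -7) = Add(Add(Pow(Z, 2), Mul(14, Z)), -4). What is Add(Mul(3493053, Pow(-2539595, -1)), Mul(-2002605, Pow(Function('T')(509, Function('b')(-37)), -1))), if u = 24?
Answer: Rational(5335002876986853, 5267120030) ≈ 1.0129e+6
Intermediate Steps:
Function('b')(Z) = Add(3, Pow(Z, 2), Mul(14, Z)) (Function('b')(Z) = Add(7, Add(Add(Pow(Z, 2), Mul(14, Z)), -4)) = Add(7, Add(-4, Pow(Z, 2), Mul(14, Z))) = Add(3, Pow(Z, 2), Mul(14, Z)))
Function('T')(j, I) = Rational(-2074, 1049) (Function('T')(j, I) = Add(-2, Mul(24, Pow(1049, -1))) = Add(-2, Mul(24, Rational(1, 1049))) = Add(-2, Rational(24, 1049)) = Rational(-2074, 1049))
Add(Mul(3493053, Pow(-2539595, -1)), Mul(-2002605, Pow(Function('T')(509, Function('b')(-37)), -1))) = Add(Mul(3493053, Pow(-2539595, -1)), Mul(-2002605, Pow(Rational(-2074, 1049), -1))) = Add(Mul(3493053, Rational(-1, 2539595)), Mul(-2002605, Rational(-1049, 2074))) = Add(Rational(-3493053, 2539595), Rational(2100732645, 2074)) = Rational(5335002876986853, 5267120030)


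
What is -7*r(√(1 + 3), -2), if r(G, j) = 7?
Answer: -49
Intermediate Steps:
-7*r(√(1 + 3), -2) = -7*7 = -49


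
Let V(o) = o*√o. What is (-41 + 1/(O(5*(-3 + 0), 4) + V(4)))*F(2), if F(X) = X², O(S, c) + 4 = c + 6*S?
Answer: -6726/41 ≈ -164.05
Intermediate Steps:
V(o) = o^(3/2)
O(S, c) = -4 + c + 6*S (O(S, c) = -4 + (c + 6*S) = -4 + c + 6*S)
(-41 + 1/(O(5*(-3 + 0), 4) + V(4)))*F(2) = (-41 + 1/((-4 + 4 + 6*(5*(-3 + 0))) + 4^(3/2)))*2² = (-41 + 1/((-4 + 4 + 6*(5*(-3))) + 8))*4 = (-41 + 1/((-4 + 4 + 6*(-15)) + 8))*4 = (-41 + 1/((-4 + 4 - 90) + 8))*4 = (-41 + 1/(-90 + 8))*4 = (-41 + 1/(-82))*4 = (-41 - 1/82)*4 = -3363/82*4 = -6726/41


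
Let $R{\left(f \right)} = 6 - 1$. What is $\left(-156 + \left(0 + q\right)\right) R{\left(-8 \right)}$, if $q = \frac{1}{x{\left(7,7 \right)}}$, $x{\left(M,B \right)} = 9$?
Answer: $- \frac{7015}{9} \approx -779.44$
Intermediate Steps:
$R{\left(f \right)} = 5$ ($R{\left(f \right)} = 6 - 1 = 5$)
$q = \frac{1}{9} \approx 0.11111$
$\left(-156 + \left(0 + q\right)\right) R{\left(-8 \right)} = \left(-156 + \left(0 + \frac{1}{9}\right)\right) 5 = \left(-156 + \frac{1}{9}\right) 5 = \left(- \frac{1403}{9}\right) 5 = - \frac{7015}{9}$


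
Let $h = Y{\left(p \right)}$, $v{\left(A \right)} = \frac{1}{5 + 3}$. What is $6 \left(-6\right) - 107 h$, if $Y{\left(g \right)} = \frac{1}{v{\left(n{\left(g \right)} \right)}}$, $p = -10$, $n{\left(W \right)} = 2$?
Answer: $-892$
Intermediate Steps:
$v{\left(A \right)} = \frac{1}{8}$
$Y{\left(g \right)} = 8$ ($Y{\left(g \right)} = \frac{1}{\frac{1}{8}} = 8$)
$h = 8$
$6 \left(-6\right) - 107 h = 6 \left(-6\right) - 856 = -36 - 856 = -892$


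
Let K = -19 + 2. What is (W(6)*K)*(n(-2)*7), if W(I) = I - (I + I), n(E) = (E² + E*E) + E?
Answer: 4284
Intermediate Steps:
n(E) = E + 2*E² (n(E) = (E² + E²) + E = 2*E² + E = E + 2*E²)
K = -17
W(I) = -I (W(I) = I - 2*I = -I)
(W(6)*K)*(n(-2)*7) = (-1*6*(-17))*(-2*(1 + 2*(-2))*7) = (-6*(-17))*(-2*(1 - 4)*7) = 102*(-2*(-3)*7) = 102*(6*7) = 102*42 = 4284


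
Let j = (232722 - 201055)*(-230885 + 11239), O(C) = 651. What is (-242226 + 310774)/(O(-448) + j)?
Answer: -68548/6955529231 ≈ -9.8552e-6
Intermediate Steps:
j = -6955529882 (j = 31667*(-219646) = -6955529882)
(-242226 + 310774)/(O(-448) + j) = (-242226 + 310774)/(651 - 6955529882) = 68548/(-6955529231) = 68548*(-1/6955529231) = -68548/6955529231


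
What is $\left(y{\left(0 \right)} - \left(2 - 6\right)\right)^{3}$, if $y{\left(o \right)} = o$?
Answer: $64$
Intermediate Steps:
$\left(y{\left(0 \right)} - \left(2 - 6\right)\right)^{3} = \left(0 - \left(2 - 6\right)\right)^{3} = \left(0 - -4\right)^{3} = \left(0 + 4\right)^{3} = 4^{3} = 64$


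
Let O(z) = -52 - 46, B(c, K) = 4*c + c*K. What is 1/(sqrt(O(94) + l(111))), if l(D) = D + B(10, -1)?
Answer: sqrt(43)/43 ≈ 0.15250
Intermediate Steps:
B(c, K) = 4*c + K*c
l(D) = 30 + D (l(D) = D + 10*(4 - 1) = D + 10*3 = D + 30 = 30 + D)
O(z) = -98
1/(sqrt(O(94) + l(111))) = 1/(sqrt(-98 + (30 + 111))) = 1/(sqrt(-98 + 141)) = 1/(sqrt(43)) = sqrt(43)/43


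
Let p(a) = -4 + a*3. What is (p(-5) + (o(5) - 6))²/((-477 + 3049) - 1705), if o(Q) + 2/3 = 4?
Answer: 4225/7803 ≈ 0.54146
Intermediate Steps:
p(a) = -4 + 3*a
o(Q) = 10/3 (o(Q) = -⅔ + 4 = 10/3)
(p(-5) + (o(5) - 6))²/((-477 + 3049) - 1705) = ((-4 + 3*(-5)) + (10/3 - 6))²/((-477 + 3049) - 1705) = ((-4 - 15) - 8/3)²/(2572 - 1705) = (-19 - 8/3)²/867 = (-65/3)²*(1/867) = (4225/9)*(1/867) = 4225/7803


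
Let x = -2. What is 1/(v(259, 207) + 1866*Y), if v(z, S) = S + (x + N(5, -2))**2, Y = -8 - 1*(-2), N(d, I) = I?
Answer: -1/10973 ≈ -9.1133e-5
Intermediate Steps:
Y = -6 (Y = -8 + 2 = -6)
v(z, S) = 16 + S (v(z, S) = S + (-2 - 2)**2 = S + (-4)**2 = S + 16 = 16 + S)
1/(v(259, 207) + 1866*Y) = 1/((16 + 207) + 1866*(-6)) = 1/(223 - 11196) = 1/(-10973) = -1/10973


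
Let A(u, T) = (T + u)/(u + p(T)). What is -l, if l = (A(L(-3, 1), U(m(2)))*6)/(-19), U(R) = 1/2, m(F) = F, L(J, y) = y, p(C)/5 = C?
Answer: 18/133 ≈ 0.13534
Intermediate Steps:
p(C) = 5*C
U(R) = ½
A(u, T) = (T + u)/(u + 5*T)
l = -18/133 (l = (((½ + 1)/(1 + 5*(½)))*6)/(-19) = (((3/2)/(1 + 5/2))*6)*(-1/19) = (((3/2)/(7/2))*6)*(-1/19) = (((2/7)*(3/2))*6)*(-1/19) = ((3/7)*6)*(-1/19) = (18/7)*(-1/19) = -18/133 ≈ -0.13534)
-l = -1*(-18/133) = 18/133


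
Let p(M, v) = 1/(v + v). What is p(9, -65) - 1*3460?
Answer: -449801/130 ≈ -3460.0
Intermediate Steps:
p(M, v) = 1/(2*v)
p(9, -65) - 1*3460 = (½)/(-65) - 1*3460 = (½)*(-1/65) - 3460 = -1/130 - 3460 = -449801/130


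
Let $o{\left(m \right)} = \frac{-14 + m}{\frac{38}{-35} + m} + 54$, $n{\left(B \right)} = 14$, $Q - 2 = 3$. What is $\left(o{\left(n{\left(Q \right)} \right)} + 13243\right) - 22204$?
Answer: $-8907$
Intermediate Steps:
$Q = 5$ ($Q = 2 + 3 = 5$)
$o{\left(m \right)} = 54 + \frac{-14 + m}{- \frac{38}{35} + m}$ ($o{\left(m \right)} = \frac{-14 + m}{38 \left(- \frac{1}{35}\right) + m} + 54 = \frac{-14 + m}{- \frac{38}{35} + m} + 54 = 54 + \frac{-14 + m}{- \frac{38}{35} + m}$)
$\left(o{\left(n{\left(Q \right)} \right)} + 13243\right) - 22204 = \left(\frac{-2542 + 1925 \cdot 14}{-38 + 35 \cdot 14} + 13243\right) - 22204 = \left(\frac{-2542 + 26950}{-38 + 490} + 13243\right) - 22204 = \left(\frac{1}{452} \cdot 24408 + 13243\right) - 22204 = \left(54 + 13243\right) - 22204 = 13297 - 22204 = -8907$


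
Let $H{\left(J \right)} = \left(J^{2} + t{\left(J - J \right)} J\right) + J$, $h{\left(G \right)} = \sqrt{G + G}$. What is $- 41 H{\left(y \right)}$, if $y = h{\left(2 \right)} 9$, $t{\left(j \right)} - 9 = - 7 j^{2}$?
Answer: $-20664$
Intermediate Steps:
$t{\left(j \right)} = 9 - 7 j^{2}$
$h{\left(G \right)} = \sqrt{2} \sqrt{G}$ ($h{\left(G \right)} = \sqrt{2 G} = \sqrt{2} \sqrt{G}$)
$y = 18$ ($y = \sqrt{2} \sqrt{2} \cdot 9 = 2 \cdot 9 = 18$)
$H{\left(J \right)} = J^{2} + 10 J$ ($H{\left(J \right)} = \left(J^{2} + \left(9 - 7 \left(J - J\right)^{2}\right) J\right) + J = \left(J^{2} + \left(9 - 7 \cdot 0^{2}\right) J\right) + J = \left(J^{2} + \left(9 - 0\right) J\right) + J = \left(J^{2} + \left(9 + 0\right) J\right) + J = \left(J^{2} + 9 J\right) + J = J^{2} + 10 J$)
$- 41 H{\left(y \right)} = - 41 \cdot 18 \left(10 + 18\right) = - 41 \cdot 18 \cdot 28 = \left(-41\right) 504 = -20664$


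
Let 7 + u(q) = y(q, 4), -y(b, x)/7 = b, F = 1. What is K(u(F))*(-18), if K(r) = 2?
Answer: -36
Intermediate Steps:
y(b, x) = -7*b
u(q) = -7 - 7*q
K(u(F))*(-18) = 2*(-18) = -36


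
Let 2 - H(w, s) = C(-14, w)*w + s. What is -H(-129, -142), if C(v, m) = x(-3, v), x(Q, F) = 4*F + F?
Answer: 8886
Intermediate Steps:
x(Q, F) = 5*F
C(v, m) = 5*v
H(w, s) = 2 - s + 70*w (H(w, s) = 2 - ((5*(-14))*w + s) = 2 - (-70*w + s) = 2 - (s - 70*w) = 2 + (-s + 70*w) = 2 - s + 70*w)
-H(-129, -142) = -(2 - 1*(-142) + 70*(-129)) = -(2 + 142 - 9030) = -1*(-8886) = 8886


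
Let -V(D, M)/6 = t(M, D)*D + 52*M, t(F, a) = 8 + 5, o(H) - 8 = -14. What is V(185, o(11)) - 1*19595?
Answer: -32153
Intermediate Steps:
o(H) = -6 (o(H) = 8 - 14 = -6)
t(F, a) = 13
V(D, M) = -312*M - 78*D (V(D, M) = -6*(13*D + 52*M) = -312*M - 78*D)
V(185, o(11)) - 1*19595 = (-312*(-6) - 78*185) - 1*19595 = (1872 - 14430) - 19595 = -12558 - 19595 = -32153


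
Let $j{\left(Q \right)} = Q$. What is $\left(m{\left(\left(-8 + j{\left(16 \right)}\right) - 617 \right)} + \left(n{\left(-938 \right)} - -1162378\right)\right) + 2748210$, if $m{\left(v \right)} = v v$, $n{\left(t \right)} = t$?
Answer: $4280531$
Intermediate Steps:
$m{\left(v \right)} = v^{2}$
$\left(m{\left(\left(-8 + j{\left(16 \right)}\right) - 617 \right)} + \left(n{\left(-938 \right)} - -1162378\right)\right) + 2748210 = \left(\left(\left(-8 + 16\right) - 617\right)^{2} - -1161440\right) + 2748210 = \left(\left(8 - 617\right)^{2} + \left(-938 + 1162378\right)\right) + 2748210 = \left(\left(-609\right)^{2} + 1161440\right) + 2748210 = \left(370881 + 1161440\right) + 2748210 = 1532321 + 2748210 = 4280531$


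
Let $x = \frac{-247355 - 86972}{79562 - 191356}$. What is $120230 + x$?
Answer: $\frac{13441326947}{111794} \approx 1.2023 \cdot 10^{5}$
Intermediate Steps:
$x = \frac{334327}{111794}$ ($x = - \frac{334327}{-111794} = \left(-334327\right) \left(- \frac{1}{111794}\right) = \frac{334327}{111794} \approx 2.9906$)
$120230 + x = 120230 + \frac{334327}{111794} = \frac{13441326947}{111794}$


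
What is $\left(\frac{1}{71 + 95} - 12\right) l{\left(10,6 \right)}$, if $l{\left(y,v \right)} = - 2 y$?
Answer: $\frac{19910}{83} \approx 239.88$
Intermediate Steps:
$\left(\frac{1}{71 + 95} - 12\right) l{\left(10,6 \right)} = \left(\frac{1}{71 + 95} - 12\right) \left(\left(-2\right) 10\right) = \left(\frac{1}{166} - 12\right) \left(-20\right) = \left(- \frac{1991}{166}\right) \left(-20\right) = \frac{19910}{83}$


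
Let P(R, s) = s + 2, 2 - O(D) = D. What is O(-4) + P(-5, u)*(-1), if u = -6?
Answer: 10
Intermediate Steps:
O(D) = 2 - D
P(R, s) = 2 + s
O(-4) + P(-5, u)*(-1) = (2 - 1*(-4)) + (2 - 6)*(-1) = (2 + 4) - 4*(-1) = 6 + 4 = 10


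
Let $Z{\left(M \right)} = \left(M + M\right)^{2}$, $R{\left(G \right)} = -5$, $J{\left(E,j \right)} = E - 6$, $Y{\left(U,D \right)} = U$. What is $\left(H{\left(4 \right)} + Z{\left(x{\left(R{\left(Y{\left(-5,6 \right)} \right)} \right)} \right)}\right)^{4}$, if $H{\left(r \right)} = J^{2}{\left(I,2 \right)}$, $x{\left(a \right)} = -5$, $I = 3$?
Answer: $141158161$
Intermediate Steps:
$J{\left(E,j \right)} = -6 + E$ ($J{\left(E,j \right)} = E - 6 = -6 + E$)
$H{\left(r \right)} = 9$ ($H{\left(r \right)} = \left(-6 + 3\right)^{2} = \left(-3\right)^{2} = 9$)
$Z{\left(M \right)} = 4 M^{2}$ ($Z{\left(M \right)} = \left(2 M\right)^{2} = 4 M^{2}$)
$\left(H{\left(4 \right)} + Z{\left(x{\left(R{\left(Y{\left(-5,6 \right)} \right)} \right)} \right)}\right)^{4} = \left(9 + 4 \left(-5\right)^{2}\right)^{4} = \left(9 + 4 \cdot 25\right)^{4} = \left(9 + 100\right)^{4} = 109^{4} = 141158161$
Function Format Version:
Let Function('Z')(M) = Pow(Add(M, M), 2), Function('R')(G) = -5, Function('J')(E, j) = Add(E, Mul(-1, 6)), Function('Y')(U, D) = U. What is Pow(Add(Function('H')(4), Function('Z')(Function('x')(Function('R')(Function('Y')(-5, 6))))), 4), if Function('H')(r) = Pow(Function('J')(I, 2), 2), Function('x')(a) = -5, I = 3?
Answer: 141158161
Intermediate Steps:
Function('J')(E, j) = Add(-6, E) (Function('J')(E, j) = Add(E, -6) = Add(-6, E))
Function('H')(r) = 9 (Function('H')(r) = Pow(Add(-6, 3), 2) = Pow(-3, 2) = 9)
Function('Z')(M) = Mul(4, Pow(M, 2)) (Function('Z')(M) = Pow(Mul(2, M), 2) = Mul(4, Pow(M, 2)))
Pow(Add(Function('H')(4), Function('Z')(Function('x')(Function('R')(Function('Y')(-5, 6))))), 4) = Pow(Add(9, Mul(4, Pow(-5, 2))), 4) = Pow(Add(9, Mul(4, 25)), 4) = Pow(Add(9, 100), 4) = Pow(109, 4) = 141158161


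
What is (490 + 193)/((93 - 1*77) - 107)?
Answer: -683/91 ≈ -7.5055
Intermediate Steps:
(490 + 193)/((93 - 1*77) - 107) = 683/((93 - 77) - 107) = 683/(16 - 107) = 683/(-91) = 683*(-1/91) = -683/91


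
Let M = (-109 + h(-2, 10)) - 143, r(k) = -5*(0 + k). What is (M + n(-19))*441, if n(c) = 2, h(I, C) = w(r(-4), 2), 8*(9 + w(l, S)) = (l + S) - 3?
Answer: -905373/8 ≈ -1.1317e+5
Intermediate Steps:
r(k) = -5*k
w(l, S) = -75/8 + S/8 + l/8 (w(l, S) = -9 + ((l + S) - 3)/8 = -9 + ((S + l) - 3)/8 = -9 + (-3 + S + l)/8 = -9 + (-3/8 + S/8 + l/8) = -75/8 + S/8 + l/8)
h(I, C) = -53/8 (h(I, C) = -75/8 + (⅛)*2 + (-5*(-4))/8 = -75/8 + ¼ + (⅛)*20 = -75/8 + ¼ + 5/2 = -53/8)
M = -2069/8 (M = (-109 - 53/8) - 143 = -925/8 - 143 = -2069/8 ≈ -258.63)
(M + n(-19))*441 = (-2069/8 + 2)*441 = -2053/8*441 = -905373/8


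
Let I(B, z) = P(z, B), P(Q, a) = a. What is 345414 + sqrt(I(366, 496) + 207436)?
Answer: 345414 + sqrt(207802) ≈ 3.4587e+5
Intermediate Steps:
I(B, z) = B
345414 + sqrt(I(366, 496) + 207436) = 345414 + sqrt(366 + 207436) = 345414 + sqrt(207802)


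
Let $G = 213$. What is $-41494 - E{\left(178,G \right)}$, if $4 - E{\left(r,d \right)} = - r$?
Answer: $-41676$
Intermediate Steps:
$E{\left(r,d \right)} = 4 + r$ ($E{\left(r,d \right)} = 4 - - r = 4 + r$)
$-41494 - E{\left(178,G \right)} = -41494 - \left(4 + 178\right) = -41494 - 182 = -41676$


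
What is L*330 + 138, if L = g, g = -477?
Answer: -157272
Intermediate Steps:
L = -477
L*330 + 138 = -477*330 + 138 = -157410 + 138 = -157272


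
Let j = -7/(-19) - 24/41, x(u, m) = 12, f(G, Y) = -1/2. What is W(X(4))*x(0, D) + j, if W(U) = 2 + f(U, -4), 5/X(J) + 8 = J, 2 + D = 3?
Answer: 13853/779 ≈ 17.783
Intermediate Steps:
D = 1 (D = -2 + 3 = 1)
f(G, Y) = -½ (f(G, Y) = -1*½ = -½)
X(J) = 5/(-8 + J)
W(U) = 3/2 (W(U) = 2 - ½ = 3/2)
j = -169/779 (j = -7*(-1/19) - 24*1/41 = 7/19 - 24/41 = -169/779 ≈ -0.21694)
W(X(4))*x(0, D) + j = (3/2)*12 - 169/779 = 18 - 169/779 = 13853/779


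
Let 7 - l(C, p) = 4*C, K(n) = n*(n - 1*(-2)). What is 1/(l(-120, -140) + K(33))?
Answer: 1/1642 ≈ 0.00060901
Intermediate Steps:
K(n) = n*(2 + n) (K(n) = n*(n + 2) = n*(2 + n))
l(C, p) = 7 - 4*C
1/(l(-120, -140) + K(33)) = 1/((7 - 4*(-120)) + 33*(2 + 33)) = 1/((7 + 480) + 33*35) = 1/(487 + 1155) = 1/1642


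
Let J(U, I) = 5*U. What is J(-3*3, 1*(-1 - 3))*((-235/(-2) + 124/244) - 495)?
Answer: 2069685/122 ≈ 16965.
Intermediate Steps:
J(-3*3, 1*(-1 - 3))*((-235/(-2) + 124/244) - 495) = (5*(-3*3))*((-235/(-2) + 124/244) - 495) = (5*(-9))*((-235*(-1/2) + 124*(1/244)) - 495) = -45*((235/2 + 31/61) - 495) = -45*(14397/122 - 495) = -45*(-45993/122) = 2069685/122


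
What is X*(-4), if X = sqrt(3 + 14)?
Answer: -4*sqrt(17) ≈ -16.492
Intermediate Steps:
X = sqrt(17) ≈ 4.1231
X*(-4) = sqrt(17)*(-4) = -4*sqrt(17)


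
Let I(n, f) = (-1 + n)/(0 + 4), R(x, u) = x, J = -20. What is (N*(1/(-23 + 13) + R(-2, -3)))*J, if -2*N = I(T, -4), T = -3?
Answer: 21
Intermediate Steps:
I(n, f) = -¼ + n/4 (I(n, f) = (-1 + n)/4 = (-1 + n)*(¼) = -¼ + n/4)
N = ½ (N = -(-¼ + (¼)*(-3))/2 = -(-¼ - ¾)/2 = -½*(-1) = ½ ≈ 0.50000)
(N*(1/(-23 + 13) + R(-2, -3)))*J = ((1/(-23 + 13) - 2)/2)*(-20) = ((1/(-10) - 2)/2)*(-20) = ((-⅒ - 2)/2)*(-20) = ((½)*(-21/10))*(-20) = -21/20*(-20) = 21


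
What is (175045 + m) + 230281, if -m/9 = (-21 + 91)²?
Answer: 361226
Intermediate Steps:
m = -44100 (m = -9*(-21 + 91)² = -9*70² = -9*4900 = -44100)
(175045 + m) + 230281 = (175045 - 44100) + 230281 = 130945 + 230281 = 361226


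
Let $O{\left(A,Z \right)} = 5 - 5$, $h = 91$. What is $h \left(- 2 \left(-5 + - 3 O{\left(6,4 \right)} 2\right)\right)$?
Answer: $910$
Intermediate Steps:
$O{\left(A,Z \right)} = 0$ ($O{\left(A,Z \right)} = 5 - 5 = 0$)
$h \left(- 2 \left(-5 + - 3 O{\left(6,4 \right)} 2\right)\right) = 91 \left(- 2 \left(-5 + \left(-3\right) 0 \cdot 2\right)\right) = 91 \left(- 2 \left(-5 + 0 \cdot 2\right)\right) = 91 \left(- 2 \left(-5 + 0\right)\right) = 91 \left(\left(-2\right) \left(-5\right)\right) = 91 \cdot 10 = 910$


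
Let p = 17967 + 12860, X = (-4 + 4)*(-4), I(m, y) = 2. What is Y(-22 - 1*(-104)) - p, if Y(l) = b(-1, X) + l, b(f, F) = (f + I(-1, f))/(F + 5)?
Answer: -153724/5 ≈ -30745.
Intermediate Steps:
X = 0 (X = 0*(-4) = 0)
b(f, F) = (2 + f)/(5 + F) (b(f, F) = (f + 2)/(F + 5) = (2 + f)/(5 + F))
Y(l) = ⅕ + l (Y(l) = (2 - 1)/(5 + 0) + l = 1/5 + l = (⅕)*1 + l = ⅕ + l)
p = 30827
Y(-22 - 1*(-104)) - p = (⅕ + (-22 - 1*(-104))) - 1*30827 = (⅕ + (-22 + 104)) - 30827 = (⅕ + 82) - 30827 = 411/5 - 30827 = -153724/5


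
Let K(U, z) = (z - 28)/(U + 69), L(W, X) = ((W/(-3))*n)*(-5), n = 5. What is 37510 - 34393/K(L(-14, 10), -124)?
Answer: 12186361/456 ≈ 26724.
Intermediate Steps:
L(W, X) = 25*W/3 (L(W, X) = ((W/(-3))*5)*(-5) = ((W*(-1/3))*5)*(-5) = (-W/3*5)*(-5) = -5*W/3*(-5) = 25*W/3)
K(U, z) = (-28 + z)/(69 + U)
37510 - 34393/K(L(-14, 10), -124) = 37510 - 34393/((-28 - 124)/(69 + (25/3)*(-14))) = 37510 - 34393/(-152/(69 - 350/3)) = 37510 - 34393/(-152/(-143/3)) = 37510 - 34393/((-3/143*(-152))) = 37510 - 34393/456/143 = 37510 - 34393*143/456 = 37510 - 1*4918199/456 = 37510 - 4918199/456 = 12186361/456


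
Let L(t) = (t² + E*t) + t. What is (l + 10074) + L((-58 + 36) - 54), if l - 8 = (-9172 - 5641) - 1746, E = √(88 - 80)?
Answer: -777 - 152*√2 ≈ -991.96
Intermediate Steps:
E = 2*√2 (E = √8 = 2*√2 ≈ 2.8284)
L(t) = t + t² + 2*t*√2 (L(t) = (t² + (2*√2)*t) + t = (t² + 2*t*√2) + t = t + t² + 2*t*√2)
l = -16551 (l = 8 + ((-9172 - 5641) - 1746) = 8 + (-14813 - 1746) = 8 - 16559 = -16551)
(l + 10074) + L((-58 + 36) - 54) = (-16551 + 10074) + ((-58 + 36) - 54)*(1 + ((-58 + 36) - 54) + 2*√2) = -6477 + (-22 - 54)*(1 + (-22 - 54) + 2*√2) = -6477 - 76*(1 - 76 + 2*√2) = -6477 - 76*(-75 + 2*√2) = -6477 + (5700 - 152*√2) = -777 - 152*√2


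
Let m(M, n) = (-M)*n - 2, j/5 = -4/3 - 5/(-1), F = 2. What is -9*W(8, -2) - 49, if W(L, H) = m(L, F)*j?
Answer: 2921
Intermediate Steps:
j = 55/3 (j = 5*(-4/3 - 5/(-1)) = 5*(-4*⅓ - 5*(-1)) = 5*(-4/3 + 5) = 5*(11/3) = 55/3 ≈ 18.333)
m(M, n) = -2 - M*n (m(M, n) = -M*n - 2 = -2 - M*n)
W(L, H) = -110/3 - 110*L/3 (W(L, H) = (-2 - 1*L*2)*(55/3) = (-2 - 2*L)*(55/3) = -110/3 - 110*L/3)
-9*W(8, -2) - 49 = -9*(-110/3 - 110/3*8) - 49 = -9*(-110/3 - 880/3) - 49 = -9*(-330) - 49 = 2970 - 49 = 2921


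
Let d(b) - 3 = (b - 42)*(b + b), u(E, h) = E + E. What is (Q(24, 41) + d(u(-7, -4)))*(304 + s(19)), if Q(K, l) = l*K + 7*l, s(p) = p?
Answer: 917966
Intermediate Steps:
Q(K, l) = 7*l + K*l (Q(K, l) = K*l + 7*l = 7*l + K*l)
u(E, h) = 2*E
d(b) = 3 + 2*b*(-42 + b) (d(b) = 3 + (b - 42)*(b + b) = 3 + (-42 + b)*(2*b) = 3 + 2*b*(-42 + b))
(Q(24, 41) + d(u(-7, -4)))*(304 + s(19)) = (41*(7 + 24) + (3 - 168*(-7) + 2*(2*(-7))²))*(304 + 19) = (41*31 + (3 - 84*(-14) + 2*(-14)²))*323 = (1271 + (3 + 1176 + 2*196))*323 = (1271 + (3 + 1176 + 392))*323 = (1271 + 1571)*323 = 2842*323 = 917966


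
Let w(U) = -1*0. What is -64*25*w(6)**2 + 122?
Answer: 122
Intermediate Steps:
w(U) = 0
-64*25*w(6)**2 + 122 = -64*(5*0)**2 + 122 = -64*0**2 + 122 = -64*0 + 122 = 0 + 122 = 122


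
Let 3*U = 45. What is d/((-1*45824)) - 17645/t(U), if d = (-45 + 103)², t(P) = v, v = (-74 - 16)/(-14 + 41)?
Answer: 60641495/11456 ≈ 5293.4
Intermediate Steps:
U = 15 (U = (⅓)*45 = 15)
v = -10/3 (v = -90/27 = -90*1/27 = -10/3 ≈ -3.3333)
t(P) = -10/3
d = 3364 (d = 58² = 3364)
d/((-1*45824)) - 17645/t(U) = 3364/((-1*45824)) - 17645/(-10/3) = 3364/(-45824) - 17645*(-3/10) = 3364*(-1/45824) + 10587/2 = -841/11456 + 10587/2 = 60641495/11456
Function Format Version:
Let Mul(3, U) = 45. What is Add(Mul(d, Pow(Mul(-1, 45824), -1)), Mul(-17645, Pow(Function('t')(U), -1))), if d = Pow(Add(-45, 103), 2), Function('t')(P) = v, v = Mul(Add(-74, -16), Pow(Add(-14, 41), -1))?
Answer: Rational(60641495, 11456) ≈ 5293.4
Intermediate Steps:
U = 15 (U = Mul(Rational(1, 3), 45) = 15)
v = Rational(-10, 3) (v = Mul(-90, Pow(27, -1)) = Mul(-90, Rational(1, 27)) = Rational(-10, 3) ≈ -3.3333)
Function('t')(P) = Rational(-10, 3)
d = 3364 (d = Pow(58, 2) = 3364)
Add(Mul(d, Pow(Mul(-1, 45824), -1)), Mul(-17645, Pow(Function('t')(U), -1))) = Add(Mul(3364, Pow(Mul(-1, 45824), -1)), Mul(-17645, Pow(Rational(-10, 3), -1))) = Add(Mul(3364, Pow(-45824, -1)), Mul(-17645, Rational(-3, 10))) = Add(Mul(3364, Rational(-1, 45824)), Rational(10587, 2)) = Add(Rational(-841, 11456), Rational(10587, 2)) = Rational(60641495, 11456)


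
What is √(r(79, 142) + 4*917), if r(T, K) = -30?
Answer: √3638 ≈ 60.316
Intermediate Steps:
√(r(79, 142) + 4*917) = √(-30 + 4*917) = √(-30 + 3668) = √3638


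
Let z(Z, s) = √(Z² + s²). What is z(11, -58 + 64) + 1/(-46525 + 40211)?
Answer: -1/6314 + √157 ≈ 12.530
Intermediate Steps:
z(11, -58 + 64) + 1/(-46525 + 40211) = √(11² + (-58 + 64)²) + 1/(-46525 + 40211) = √(121 + 6²) + 1/(-6314) = √(121 + 36) - 1/6314 = √157 - 1/6314 = -1/6314 + √157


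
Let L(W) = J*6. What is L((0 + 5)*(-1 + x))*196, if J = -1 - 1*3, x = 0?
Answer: -4704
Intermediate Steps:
J = -4 (J = -1 - 3 = -4)
L(W) = -24 (L(W) = -4*6 = -24)
L((0 + 5)*(-1 + x))*196 = -24*196 = -4704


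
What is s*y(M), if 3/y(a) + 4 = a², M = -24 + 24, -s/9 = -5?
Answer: -135/4 ≈ -33.750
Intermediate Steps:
s = 45 (s = -9*(-5) = 45)
M = 0
y(a) = 3/(-4 + a²)
s*y(M) = 45*(3/(-4 + 0²)) = 45*(3/(-4 + 0)) = 45*(3/(-4)) = 45*(3*(-¼)) = 45*(-¾) = -135/4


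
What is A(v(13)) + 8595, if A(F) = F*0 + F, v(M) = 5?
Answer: 8600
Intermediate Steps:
A(F) = F (A(F) = 0 + F = F)
A(v(13)) + 8595 = 5 + 8595 = 8600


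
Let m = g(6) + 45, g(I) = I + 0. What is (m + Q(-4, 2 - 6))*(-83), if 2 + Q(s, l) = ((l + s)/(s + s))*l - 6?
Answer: -3237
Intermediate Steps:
g(I) = I
Q(s, l) = -8 + l*(l + s)/(2*s) (Q(s, l) = -2 + (((l + s)/(s + s))*l - 6) = -2 + (((l + s)/((2*s)))*l - 6) = -2 + (((l + s)*(1/(2*s)))*l - 6) = -2 + (((l + s)/(2*s))*l - 6) = -2 + (l*(l + s)/(2*s) - 6) = -2 + (-6 + l*(l + s)/(2*s)) = -8 + l*(l + s)/(2*s))
m = 51 (m = 6 + 45 = 51)
(m + Q(-4, 2 - 6))*(-83) = (51 + (½)*((2 - 6)² - 4*(-16 + (2 - 6)))/(-4))*(-83) = (51 + (½)*(-¼)*((-4)² - 4*(-16 - 4)))*(-83) = (51 + (½)*(-¼)*(16 - 4*(-20)))*(-83) = (51 + (½)*(-¼)*(16 + 80))*(-83) = (51 + (½)*(-¼)*96)*(-83) = (51 - 12)*(-83) = 39*(-83) = -3237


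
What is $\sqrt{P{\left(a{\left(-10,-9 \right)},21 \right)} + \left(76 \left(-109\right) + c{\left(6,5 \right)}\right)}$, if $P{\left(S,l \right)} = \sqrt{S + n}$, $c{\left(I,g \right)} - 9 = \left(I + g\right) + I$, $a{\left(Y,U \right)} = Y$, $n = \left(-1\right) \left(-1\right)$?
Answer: $\sqrt{-8258 + 3 i} \approx 0.0165 + 90.874 i$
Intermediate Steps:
$n = 1$
$c{\left(I,g \right)} = 9 + g + 2 I$ ($c{\left(I,g \right)} = 9 + \left(\left(I + g\right) + I\right) = 9 + \left(g + 2 I\right) = 9 + g + 2 I$)
$P{\left(S,l \right)} = \sqrt{1 + S}$ ($P{\left(S,l \right)} = \sqrt{S + 1} = \sqrt{1 + S}$)
$\sqrt{P{\left(a{\left(-10,-9 \right)},21 \right)} + \left(76 \left(-109\right) + c{\left(6,5 \right)}\right)} = \sqrt{\sqrt{1 - 10} + \left(76 \left(-109\right) + \left(9 + 5 + 2 \cdot 6\right)\right)} = \sqrt{\sqrt{-9} + \left(-8284 + \left(9 + 5 + 12\right)\right)} = \sqrt{3 i + \left(-8284 + 26\right)} = \sqrt{3 i - 8258} = \sqrt{-8258 + 3 i}$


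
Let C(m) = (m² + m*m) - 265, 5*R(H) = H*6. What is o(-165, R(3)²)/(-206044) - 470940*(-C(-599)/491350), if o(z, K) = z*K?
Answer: 1740158468140029/2530992985 ≈ 6.8754e+5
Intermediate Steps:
R(H) = 6*H/5 (R(H) = (H*6)/5 = (6*H)/5 = 6*H/5)
C(m) = -265 + 2*m² (C(m) = (m² + m²) - 265 = 2*m² - 265 = -265 + 2*m²)
o(z, K) = K*z
o(-165, R(3)²)/(-206044) - 470940*(-C(-599)/491350) = (((6/5)*3)²*(-165))/(-206044) - 470940/((-491350/(-265 + 2*(-599)²))) = ((18/5)²*(-165))*(-1/206044) - 470940/((-491350/(-265 + 2*358801))) = ((324/25)*(-165))*(-1/206044) - 470940/((-491350/(-265 + 717602))) = -10692/5*(-1/206044) - 470940/((-491350/717337)) = 2673/257555 - 470940/((-491350*1/717337)) = 2673/257555 - 470940/(-491350/717337) = 2673/257555 - 470940*(-717337/491350) = 2673/257555 + 33782268678/49135 = 1740158468140029/2530992985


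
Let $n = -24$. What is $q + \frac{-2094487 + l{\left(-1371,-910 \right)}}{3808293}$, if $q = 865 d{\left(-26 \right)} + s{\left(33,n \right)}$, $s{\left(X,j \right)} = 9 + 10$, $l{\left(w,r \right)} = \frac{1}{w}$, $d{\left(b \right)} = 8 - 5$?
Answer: $\frac{13645266061964}{5221169703} \approx 2613.4$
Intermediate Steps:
$d{\left(b \right)} = 3$ ($d{\left(b \right)} = 8 - 5 = 3$)
$s{\left(X,j \right)} = 19$
$q = 2614$ ($q = 865 \cdot 3 + 19 = 2595 + 19 = 2614$)
$q + \frac{-2094487 + l{\left(-1371,-910 \right)}}{3808293} = 2614 + \frac{-2094487 + \frac{1}{-1371}}{3808293} = 2614 + \left(-2094487 - \frac{1}{1371}\right) \frac{1}{3808293} = 2614 - \frac{2871541678}{5221169703} = \frac{13645266061964}{5221169703}$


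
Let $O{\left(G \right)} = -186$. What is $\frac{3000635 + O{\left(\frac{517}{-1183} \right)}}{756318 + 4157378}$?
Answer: $\frac{3000449}{4913696} \approx 0.61063$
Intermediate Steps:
$\frac{3000635 + O{\left(\frac{517}{-1183} \right)}}{756318 + 4157378} = \frac{3000635 - 186}{756318 + 4157378} = \frac{3000449}{4913696}$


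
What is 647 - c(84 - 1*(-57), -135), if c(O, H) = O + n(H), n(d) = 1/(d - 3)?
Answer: 69829/138 ≈ 506.01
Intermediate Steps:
n(d) = 1/(-3 + d)
c(O, H) = O + 1/(-3 + H)
647 - c(84 - 1*(-57), -135) = 647 - (1 + (84 - 1*(-57))*(-3 - 135))/(-3 - 135) = 647 - (1 + (84 + 57)*(-138))/(-138) = 647 - (-1)*(1 + 141*(-138))/138 = 647 - (-1)*(1 - 19458)/138 = 647 - (-1)*(-19457)/138 = 647 - 1*19457/138 = 647 - 19457/138 = 69829/138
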